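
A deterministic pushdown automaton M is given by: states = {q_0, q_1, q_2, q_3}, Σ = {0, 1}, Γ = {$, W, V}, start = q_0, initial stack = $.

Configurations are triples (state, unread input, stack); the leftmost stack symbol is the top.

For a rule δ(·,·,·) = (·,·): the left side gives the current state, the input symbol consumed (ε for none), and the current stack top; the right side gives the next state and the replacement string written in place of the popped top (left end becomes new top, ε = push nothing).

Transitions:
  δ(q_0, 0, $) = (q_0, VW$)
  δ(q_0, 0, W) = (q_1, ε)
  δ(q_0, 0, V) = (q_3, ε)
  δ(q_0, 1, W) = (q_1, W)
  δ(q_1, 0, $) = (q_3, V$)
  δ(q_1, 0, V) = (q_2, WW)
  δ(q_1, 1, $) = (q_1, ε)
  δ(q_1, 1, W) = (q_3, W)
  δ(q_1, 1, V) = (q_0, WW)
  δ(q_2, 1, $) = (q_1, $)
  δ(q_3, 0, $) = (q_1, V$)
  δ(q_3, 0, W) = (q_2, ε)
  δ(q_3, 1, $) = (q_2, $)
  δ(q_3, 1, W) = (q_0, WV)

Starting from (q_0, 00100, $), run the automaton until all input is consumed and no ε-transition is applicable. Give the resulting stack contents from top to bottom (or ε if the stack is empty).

(q_0, 00100, $) ⊢ (q_0, 0100, VW$) ⊢ (q_3, 100, W$) ⊢ (q_0, 00, WV$) ⊢ (q_1, 0, V$) ⊢ (q_2, ε, WW$)
All input consumed in state q_2 with stack WW$.

WW$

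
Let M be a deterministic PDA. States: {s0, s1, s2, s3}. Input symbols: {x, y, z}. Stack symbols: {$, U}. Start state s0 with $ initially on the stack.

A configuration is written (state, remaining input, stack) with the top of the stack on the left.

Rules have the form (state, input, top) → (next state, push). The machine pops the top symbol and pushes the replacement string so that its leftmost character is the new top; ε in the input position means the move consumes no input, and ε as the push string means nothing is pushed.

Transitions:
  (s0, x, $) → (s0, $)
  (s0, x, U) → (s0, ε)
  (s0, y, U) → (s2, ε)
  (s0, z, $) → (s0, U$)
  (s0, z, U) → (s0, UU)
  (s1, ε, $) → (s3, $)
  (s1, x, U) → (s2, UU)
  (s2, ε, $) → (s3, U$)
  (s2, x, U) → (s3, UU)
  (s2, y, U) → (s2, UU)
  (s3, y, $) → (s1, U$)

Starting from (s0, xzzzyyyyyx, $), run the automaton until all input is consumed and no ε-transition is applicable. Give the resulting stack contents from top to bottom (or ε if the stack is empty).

(s0, xzzzyyyyyx, $) ⊢ (s0, zzzyyyyyx, $) ⊢ (s0, zzyyyyyx, U$) ⊢ (s0, zyyyyyx, UU$) ⊢ (s0, yyyyyx, UUU$) ⊢ (s2, yyyyx, UU$) ⊢ (s2, yyyx, UUU$) ⊢ (s2, yyx, UUUU$) ⊢ (s2, yx, UUUUU$) ⊢ (s2, x, UUUUUU$) ⊢ (s3, ε, UUUUUUU$)
All input consumed in state s3 with stack UUUUUUU$.

UUUUUUU$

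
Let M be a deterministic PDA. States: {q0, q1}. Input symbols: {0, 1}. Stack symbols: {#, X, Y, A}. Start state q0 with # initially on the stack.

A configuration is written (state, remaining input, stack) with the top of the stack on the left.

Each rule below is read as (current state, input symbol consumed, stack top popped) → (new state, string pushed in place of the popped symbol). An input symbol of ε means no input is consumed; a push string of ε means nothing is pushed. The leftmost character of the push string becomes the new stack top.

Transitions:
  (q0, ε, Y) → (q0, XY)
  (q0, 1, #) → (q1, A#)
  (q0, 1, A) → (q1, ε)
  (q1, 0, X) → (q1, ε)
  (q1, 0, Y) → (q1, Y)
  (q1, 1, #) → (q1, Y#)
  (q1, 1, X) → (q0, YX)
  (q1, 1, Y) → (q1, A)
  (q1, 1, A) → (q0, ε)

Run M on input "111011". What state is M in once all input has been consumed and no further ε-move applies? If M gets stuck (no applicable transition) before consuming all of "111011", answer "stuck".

(q0, 111011, #) ⊢ (q1, 11011, A#) ⊢ (q0, 1011, #) ⊢ (q1, 011, A#)
No transition for (q1, 0, top A); M blocks with input 011 remaining.

stuck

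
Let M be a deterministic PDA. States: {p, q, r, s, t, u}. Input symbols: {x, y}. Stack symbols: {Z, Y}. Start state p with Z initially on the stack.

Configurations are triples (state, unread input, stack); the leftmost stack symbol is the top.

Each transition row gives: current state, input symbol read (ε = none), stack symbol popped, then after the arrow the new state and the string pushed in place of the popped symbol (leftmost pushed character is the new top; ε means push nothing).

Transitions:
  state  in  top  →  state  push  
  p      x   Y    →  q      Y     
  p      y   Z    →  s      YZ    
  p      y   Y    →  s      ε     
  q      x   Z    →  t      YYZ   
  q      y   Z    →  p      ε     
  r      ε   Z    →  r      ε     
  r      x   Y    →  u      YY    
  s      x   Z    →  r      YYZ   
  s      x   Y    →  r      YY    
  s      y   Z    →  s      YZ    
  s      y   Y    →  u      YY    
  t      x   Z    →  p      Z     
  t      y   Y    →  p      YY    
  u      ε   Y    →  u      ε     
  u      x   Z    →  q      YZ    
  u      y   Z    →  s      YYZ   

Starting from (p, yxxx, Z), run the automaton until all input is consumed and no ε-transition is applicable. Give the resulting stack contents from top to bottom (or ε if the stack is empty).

(p, yxxx, Z)
  read y, top Z: go to s, push YZ → (s, xxx, YZ)
  read x, top Y: go to r, push YY → (r, xx, YYZ)
  read x, top Y: go to u, push YY → (u, x, YYYZ)
  ε-move, top Y: go to u, push ε → (u, x, YYZ)
  ε-move, top Y: go to u, push ε → (u, x, YZ)
  ε-move, top Y: go to u, push ε → (u, x, Z)
  read x, top Z: go to q, push YZ → (q, ε, YZ)
All input consumed in state q with stack YZ.

YZ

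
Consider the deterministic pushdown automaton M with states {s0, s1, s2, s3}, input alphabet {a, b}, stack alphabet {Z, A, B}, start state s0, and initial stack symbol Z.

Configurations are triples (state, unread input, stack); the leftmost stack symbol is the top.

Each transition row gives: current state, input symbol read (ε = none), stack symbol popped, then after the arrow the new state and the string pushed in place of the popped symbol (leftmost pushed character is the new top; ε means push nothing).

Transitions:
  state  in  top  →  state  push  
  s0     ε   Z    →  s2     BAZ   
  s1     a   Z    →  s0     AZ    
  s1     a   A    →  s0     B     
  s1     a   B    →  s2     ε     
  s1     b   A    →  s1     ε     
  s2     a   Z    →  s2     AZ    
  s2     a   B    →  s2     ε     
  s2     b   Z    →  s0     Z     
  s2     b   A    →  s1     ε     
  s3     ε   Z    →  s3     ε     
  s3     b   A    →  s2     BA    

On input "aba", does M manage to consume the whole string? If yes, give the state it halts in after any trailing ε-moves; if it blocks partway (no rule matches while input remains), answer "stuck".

s0

(s0, aba, Z)
  ε-move, top Z: go to s2, push BAZ → (s2, aba, BAZ)
  read a, top B: go to s2, push ε → (s2, ba, AZ)
  read b, top A: go to s1, push ε → (s1, a, Z)
  read a, top Z: go to s0, push AZ → (s0, ε, AZ)
All input consumed; M is in state s0.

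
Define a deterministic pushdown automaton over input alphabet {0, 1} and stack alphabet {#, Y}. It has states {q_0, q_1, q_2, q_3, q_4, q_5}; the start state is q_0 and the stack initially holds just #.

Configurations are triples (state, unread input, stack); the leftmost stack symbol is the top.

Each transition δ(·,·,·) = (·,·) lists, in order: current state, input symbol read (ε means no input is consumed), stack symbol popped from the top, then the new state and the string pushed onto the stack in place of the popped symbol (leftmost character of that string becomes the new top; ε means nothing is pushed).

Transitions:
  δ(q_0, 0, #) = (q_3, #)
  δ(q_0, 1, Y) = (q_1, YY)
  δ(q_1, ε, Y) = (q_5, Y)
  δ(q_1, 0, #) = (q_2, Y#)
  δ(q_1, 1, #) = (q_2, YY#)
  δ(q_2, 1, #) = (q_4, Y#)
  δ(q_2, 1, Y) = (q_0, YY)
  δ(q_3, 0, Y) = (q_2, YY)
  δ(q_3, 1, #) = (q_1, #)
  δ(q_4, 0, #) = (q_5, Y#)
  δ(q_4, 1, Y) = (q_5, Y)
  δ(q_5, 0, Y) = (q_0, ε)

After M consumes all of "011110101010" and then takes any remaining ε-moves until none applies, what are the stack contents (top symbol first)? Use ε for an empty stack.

YYY#

(q_0, 011110101010, #)
  read 0, top #: go to q_3, push # → (q_3, 11110101010, #)
  read 1, top #: go to q_1, push # → (q_1, 1110101010, #)
  read 1, top #: go to q_2, push YY# → (q_2, 110101010, YY#)
  read 1, top Y: go to q_0, push YY → (q_0, 10101010, YYY#)
  read 1, top Y: go to q_1, push YY → (q_1, 0101010, YYYY#)
  ε-move, top Y: go to q_5, push Y → (q_5, 0101010, YYYY#)
  read 0, top Y: go to q_0, push ε → (q_0, 101010, YYY#)
  read 1, top Y: go to q_1, push YY → (q_1, 01010, YYYY#)
  ε-move, top Y: go to q_5, push Y → (q_5, 01010, YYYY#)
  read 0, top Y: go to q_0, push ε → (q_0, 1010, YYY#)
  read 1, top Y: go to q_1, push YY → (q_1, 010, YYYY#)
  ε-move, top Y: go to q_5, push Y → (q_5, 010, YYYY#)
  read 0, top Y: go to q_0, push ε → (q_0, 10, YYY#)
  read 1, top Y: go to q_1, push YY → (q_1, 0, YYYY#)
  ε-move, top Y: go to q_5, push Y → (q_5, 0, YYYY#)
  read 0, top Y: go to q_0, push ε → (q_0, ε, YYY#)
All input consumed in state q_0 with stack YYY#.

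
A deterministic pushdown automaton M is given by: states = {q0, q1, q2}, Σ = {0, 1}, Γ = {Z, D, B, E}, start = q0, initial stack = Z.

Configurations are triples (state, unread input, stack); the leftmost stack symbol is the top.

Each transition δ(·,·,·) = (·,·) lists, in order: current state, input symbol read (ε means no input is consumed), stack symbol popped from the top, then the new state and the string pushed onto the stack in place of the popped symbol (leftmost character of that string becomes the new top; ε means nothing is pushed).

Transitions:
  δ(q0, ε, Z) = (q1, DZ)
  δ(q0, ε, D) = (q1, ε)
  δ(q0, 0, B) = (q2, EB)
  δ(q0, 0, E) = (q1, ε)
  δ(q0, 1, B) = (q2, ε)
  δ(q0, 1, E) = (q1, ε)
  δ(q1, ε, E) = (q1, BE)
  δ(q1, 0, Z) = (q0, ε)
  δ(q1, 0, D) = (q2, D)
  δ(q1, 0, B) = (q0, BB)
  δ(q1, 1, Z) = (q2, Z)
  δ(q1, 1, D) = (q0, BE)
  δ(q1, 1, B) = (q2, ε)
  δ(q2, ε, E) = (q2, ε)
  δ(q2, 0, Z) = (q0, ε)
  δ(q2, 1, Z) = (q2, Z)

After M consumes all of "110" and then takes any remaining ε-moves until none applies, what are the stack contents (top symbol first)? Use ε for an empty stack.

ε

(q0, 110, Z)
  ε-move, top Z: go to q1, push DZ → (q1, 110, DZ)
  read 1, top D: go to q0, push BE → (q0, 10, BEZ)
  read 1, top B: go to q2, push ε → (q2, 0, EZ)
  ε-move, top E: go to q2, push ε → (q2, 0, Z)
  read 0, top Z: go to q0, push ε → (q0, ε, ε)
All input consumed in state q0 with stack ε.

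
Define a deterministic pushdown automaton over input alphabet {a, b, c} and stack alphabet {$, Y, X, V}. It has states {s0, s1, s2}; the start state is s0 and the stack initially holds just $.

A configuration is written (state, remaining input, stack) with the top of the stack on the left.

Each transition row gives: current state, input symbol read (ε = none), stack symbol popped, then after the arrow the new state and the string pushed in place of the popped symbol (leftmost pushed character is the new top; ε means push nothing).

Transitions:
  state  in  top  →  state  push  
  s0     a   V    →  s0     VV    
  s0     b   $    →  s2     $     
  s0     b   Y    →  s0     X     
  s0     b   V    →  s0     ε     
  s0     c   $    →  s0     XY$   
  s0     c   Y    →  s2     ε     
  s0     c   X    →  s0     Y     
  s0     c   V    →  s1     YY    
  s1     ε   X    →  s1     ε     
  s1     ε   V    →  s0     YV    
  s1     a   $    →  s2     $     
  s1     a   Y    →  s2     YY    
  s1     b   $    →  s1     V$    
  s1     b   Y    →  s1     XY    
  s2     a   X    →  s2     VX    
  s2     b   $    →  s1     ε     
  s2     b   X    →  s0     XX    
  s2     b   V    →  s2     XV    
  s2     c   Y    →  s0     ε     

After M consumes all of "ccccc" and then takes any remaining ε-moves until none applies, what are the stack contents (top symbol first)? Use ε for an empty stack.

(s0, ccccc, $)
  read c, top $: go to s0, push XY$ → (s0, cccc, XY$)
  read c, top X: go to s0, push Y → (s0, ccc, YY$)
  read c, top Y: go to s2, push ε → (s2, cc, Y$)
  read c, top Y: go to s0, push ε → (s0, c, $)
  read c, top $: go to s0, push XY$ → (s0, ε, XY$)
All input consumed in state s0 with stack XY$.

XY$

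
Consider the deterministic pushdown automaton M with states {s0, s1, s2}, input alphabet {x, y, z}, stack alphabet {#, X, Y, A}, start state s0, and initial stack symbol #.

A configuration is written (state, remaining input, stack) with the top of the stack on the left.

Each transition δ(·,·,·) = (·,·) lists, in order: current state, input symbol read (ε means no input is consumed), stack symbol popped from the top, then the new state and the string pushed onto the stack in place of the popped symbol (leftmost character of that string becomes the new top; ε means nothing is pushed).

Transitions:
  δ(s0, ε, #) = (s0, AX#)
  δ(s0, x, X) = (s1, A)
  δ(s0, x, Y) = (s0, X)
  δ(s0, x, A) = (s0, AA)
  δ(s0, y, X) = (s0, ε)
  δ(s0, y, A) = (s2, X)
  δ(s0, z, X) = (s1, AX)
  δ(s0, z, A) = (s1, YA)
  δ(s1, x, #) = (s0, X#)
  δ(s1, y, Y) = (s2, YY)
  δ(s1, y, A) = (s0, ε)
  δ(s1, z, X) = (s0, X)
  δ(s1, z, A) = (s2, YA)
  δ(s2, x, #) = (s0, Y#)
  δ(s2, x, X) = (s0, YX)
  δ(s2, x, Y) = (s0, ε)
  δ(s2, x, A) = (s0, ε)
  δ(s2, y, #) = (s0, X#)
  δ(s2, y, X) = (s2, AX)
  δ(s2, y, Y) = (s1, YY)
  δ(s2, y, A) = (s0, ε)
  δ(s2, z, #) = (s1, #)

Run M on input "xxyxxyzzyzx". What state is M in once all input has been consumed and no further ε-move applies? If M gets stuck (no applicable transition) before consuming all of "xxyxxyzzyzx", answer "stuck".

stuck

(s0, xxyxxyzzyzx, #) ⊢ (s0, xxyxxyzzyzx, AX#) ⊢ (s0, xyxxyzzyzx, AAX#) ⊢ (s0, yxxyzzyzx, AAAX#) ⊢ (s2, xxyzzyzx, XAAX#) ⊢ (s0, xyzzyzx, YXAAX#) ⊢ (s0, yzzyzx, XXAAX#) ⊢ (s0, zzyzx, XAAX#) ⊢ (s1, zyzx, AXAAX#) ⊢ (s2, yzx, YAXAAX#) ⊢ (s1, zx, YYAXAAX#)
No transition for (s1, z, top Y); M blocks with input zx remaining.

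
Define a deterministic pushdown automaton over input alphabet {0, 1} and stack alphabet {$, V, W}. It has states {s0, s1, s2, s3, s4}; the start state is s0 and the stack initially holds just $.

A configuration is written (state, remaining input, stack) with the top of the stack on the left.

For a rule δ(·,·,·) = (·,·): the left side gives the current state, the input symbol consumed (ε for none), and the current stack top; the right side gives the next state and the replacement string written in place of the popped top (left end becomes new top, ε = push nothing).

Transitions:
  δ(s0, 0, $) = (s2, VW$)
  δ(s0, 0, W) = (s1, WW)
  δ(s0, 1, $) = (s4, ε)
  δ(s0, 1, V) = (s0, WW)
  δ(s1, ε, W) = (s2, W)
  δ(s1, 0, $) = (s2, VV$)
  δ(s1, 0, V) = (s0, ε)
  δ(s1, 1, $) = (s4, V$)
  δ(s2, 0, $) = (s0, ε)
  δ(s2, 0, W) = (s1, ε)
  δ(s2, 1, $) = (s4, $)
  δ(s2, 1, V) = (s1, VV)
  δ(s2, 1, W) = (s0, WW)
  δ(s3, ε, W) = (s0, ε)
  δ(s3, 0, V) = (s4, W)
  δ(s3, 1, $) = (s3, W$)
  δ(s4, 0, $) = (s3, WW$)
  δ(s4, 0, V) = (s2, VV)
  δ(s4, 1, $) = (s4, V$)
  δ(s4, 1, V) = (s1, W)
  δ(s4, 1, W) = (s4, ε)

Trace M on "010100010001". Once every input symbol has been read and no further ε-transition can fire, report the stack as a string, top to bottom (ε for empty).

(s0, 010100010001, $) ⊢ (s2, 10100010001, VW$) ⊢ (s1, 0100010001, VVW$) ⊢ (s0, 100010001, VW$) ⊢ (s0, 00010001, WWW$) ⊢ (s1, 0010001, WWWW$) ⊢ (s2, 0010001, WWWW$) ⊢ (s1, 010001, WWW$) ⊢ (s2, 010001, WWW$) ⊢ (s1, 10001, WW$) ⊢ (s2, 10001, WW$) ⊢ (s0, 0001, WWW$) ⊢ (s1, 001, WWWW$) ⊢ (s2, 001, WWWW$) ⊢ (s1, 01, WWW$) ⊢ (s2, 01, WWW$) ⊢ (s1, 1, WW$) ⊢ (s2, 1, WW$) ⊢ (s0, ε, WWW$)
All input consumed in state s0 with stack WWW$.

WWW$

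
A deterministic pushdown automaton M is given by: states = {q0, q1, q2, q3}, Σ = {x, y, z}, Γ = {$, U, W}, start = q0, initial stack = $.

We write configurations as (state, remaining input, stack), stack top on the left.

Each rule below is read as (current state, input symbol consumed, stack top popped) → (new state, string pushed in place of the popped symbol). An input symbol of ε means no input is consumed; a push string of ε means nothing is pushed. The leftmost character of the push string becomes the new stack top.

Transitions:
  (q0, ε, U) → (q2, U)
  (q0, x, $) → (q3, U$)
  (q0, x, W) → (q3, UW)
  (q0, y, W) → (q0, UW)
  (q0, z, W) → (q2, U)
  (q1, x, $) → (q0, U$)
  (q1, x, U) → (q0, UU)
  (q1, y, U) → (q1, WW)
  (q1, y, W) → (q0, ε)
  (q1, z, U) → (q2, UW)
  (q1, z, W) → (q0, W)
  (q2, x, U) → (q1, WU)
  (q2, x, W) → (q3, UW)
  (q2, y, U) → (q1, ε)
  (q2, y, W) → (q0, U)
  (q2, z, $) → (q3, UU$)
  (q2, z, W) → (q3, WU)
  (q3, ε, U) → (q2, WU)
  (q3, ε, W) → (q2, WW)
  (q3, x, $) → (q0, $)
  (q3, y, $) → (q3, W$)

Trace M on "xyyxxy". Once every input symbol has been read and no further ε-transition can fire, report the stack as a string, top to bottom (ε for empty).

UU$

(q0, xyyxxy, $) ⊢ (q3, yyxxy, U$) ⊢ (q2, yyxxy, WU$) ⊢ (q0, yxxy, UU$) ⊢ (q2, yxxy, UU$) ⊢ (q1, xxy, U$) ⊢ (q0, xy, UU$) ⊢ (q2, xy, UU$) ⊢ (q1, y, WUU$) ⊢ (q0, ε, UU$) ⊢ (q2, ε, UU$)
All input consumed in state q2 with stack UU$.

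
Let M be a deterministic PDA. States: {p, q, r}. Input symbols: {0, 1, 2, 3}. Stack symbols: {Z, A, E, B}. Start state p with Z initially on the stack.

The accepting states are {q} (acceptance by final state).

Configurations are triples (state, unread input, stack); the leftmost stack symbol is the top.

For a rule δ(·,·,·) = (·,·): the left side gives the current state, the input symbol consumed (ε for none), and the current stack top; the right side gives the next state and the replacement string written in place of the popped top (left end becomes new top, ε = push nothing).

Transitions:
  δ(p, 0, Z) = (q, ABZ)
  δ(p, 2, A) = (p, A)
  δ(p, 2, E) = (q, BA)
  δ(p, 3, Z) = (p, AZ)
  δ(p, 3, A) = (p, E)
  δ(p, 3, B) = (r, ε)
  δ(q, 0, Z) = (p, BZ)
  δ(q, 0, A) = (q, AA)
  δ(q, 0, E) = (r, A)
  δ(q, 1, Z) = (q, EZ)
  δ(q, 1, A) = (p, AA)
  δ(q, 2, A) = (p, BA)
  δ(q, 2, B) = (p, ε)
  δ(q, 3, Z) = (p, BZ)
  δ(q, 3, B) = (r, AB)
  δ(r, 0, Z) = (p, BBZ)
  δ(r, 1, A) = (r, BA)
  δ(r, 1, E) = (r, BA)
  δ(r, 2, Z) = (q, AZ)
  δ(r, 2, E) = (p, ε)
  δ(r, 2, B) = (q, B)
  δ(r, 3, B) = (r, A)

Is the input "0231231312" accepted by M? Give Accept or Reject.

Accept

(p, 0231231312, Z)
  read 0, top Z: go to q, push ABZ → (q, 231231312, ABZ)
  read 2, top A: go to p, push BA → (p, 31231312, BABZ)
  read 3, top B: go to r, push ε → (r, 1231312, ABZ)
  read 1, top A: go to r, push BA → (r, 231312, BABZ)
  read 2, top B: go to q, push B → (q, 31312, BABZ)
  read 3, top B: go to r, push AB → (r, 1312, ABABZ)
  read 1, top A: go to r, push BA → (r, 312, BABABZ)
  read 3, top B: go to r, push A → (r, 12, AABABZ)
  read 1, top A: go to r, push BA → (r, 2, BAABABZ)
  read 2, top B: go to q, push B → (q, ε, BAABABZ)
All input consumed; state q ∈ F.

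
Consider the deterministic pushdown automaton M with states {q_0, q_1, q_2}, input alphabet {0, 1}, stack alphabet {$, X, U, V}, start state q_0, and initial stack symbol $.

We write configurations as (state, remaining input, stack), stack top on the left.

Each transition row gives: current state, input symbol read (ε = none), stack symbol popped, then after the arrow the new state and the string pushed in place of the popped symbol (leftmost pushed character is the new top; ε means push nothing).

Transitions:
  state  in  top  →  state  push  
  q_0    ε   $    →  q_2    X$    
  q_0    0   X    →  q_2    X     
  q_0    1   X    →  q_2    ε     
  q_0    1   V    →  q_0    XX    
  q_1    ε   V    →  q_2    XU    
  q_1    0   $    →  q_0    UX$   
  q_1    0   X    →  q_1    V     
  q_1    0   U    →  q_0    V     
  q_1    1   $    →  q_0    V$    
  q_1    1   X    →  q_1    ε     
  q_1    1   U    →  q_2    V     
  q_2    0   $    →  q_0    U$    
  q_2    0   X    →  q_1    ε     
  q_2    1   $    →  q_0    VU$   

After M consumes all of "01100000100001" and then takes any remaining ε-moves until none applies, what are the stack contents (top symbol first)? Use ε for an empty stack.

V$

(q_0, 01100000100001, $)
  ε-move, top $: go to q_2, push X$ → (q_2, 01100000100001, X$)
  read 0, top X: go to q_1, push ε → (q_1, 1100000100001, $)
  read 1, top $: go to q_0, push V$ → (q_0, 100000100001, V$)
  read 1, top V: go to q_0, push XX → (q_0, 00000100001, XX$)
  read 0, top X: go to q_2, push X → (q_2, 0000100001, XX$)
  read 0, top X: go to q_1, push ε → (q_1, 000100001, X$)
  read 0, top X: go to q_1, push V → (q_1, 00100001, V$)
  ε-move, top V: go to q_2, push XU → (q_2, 00100001, XU$)
  read 0, top X: go to q_1, push ε → (q_1, 0100001, U$)
  read 0, top U: go to q_0, push V → (q_0, 100001, V$)
  read 1, top V: go to q_0, push XX → (q_0, 00001, XX$)
  read 0, top X: go to q_2, push X → (q_2, 0001, XX$)
  read 0, top X: go to q_1, push ε → (q_1, 001, X$)
  read 0, top X: go to q_1, push V → (q_1, 01, V$)
  ε-move, top V: go to q_2, push XU → (q_2, 01, XU$)
  read 0, top X: go to q_1, push ε → (q_1, 1, U$)
  read 1, top U: go to q_2, push V → (q_2, ε, V$)
All input consumed in state q_2 with stack V$.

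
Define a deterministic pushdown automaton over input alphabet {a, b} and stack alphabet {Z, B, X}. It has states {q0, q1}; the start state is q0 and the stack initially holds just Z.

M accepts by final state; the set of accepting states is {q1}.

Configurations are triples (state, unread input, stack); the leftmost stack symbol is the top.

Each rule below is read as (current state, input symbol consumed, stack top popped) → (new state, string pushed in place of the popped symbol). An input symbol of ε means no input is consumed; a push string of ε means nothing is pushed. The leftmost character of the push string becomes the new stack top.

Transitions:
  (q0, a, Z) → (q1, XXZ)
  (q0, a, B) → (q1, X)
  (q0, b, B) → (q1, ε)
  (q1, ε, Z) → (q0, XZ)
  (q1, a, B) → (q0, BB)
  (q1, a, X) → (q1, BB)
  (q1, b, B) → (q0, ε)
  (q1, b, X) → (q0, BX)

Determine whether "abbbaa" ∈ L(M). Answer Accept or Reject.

(q0, abbbaa, Z)
  read a, top Z: go to q1, push XXZ → (q1, bbbaa, XXZ)
  read b, top X: go to q0, push BX → (q0, bbaa, BXXZ)
  read b, top B: go to q1, push ε → (q1, baa, XXZ)
  read b, top X: go to q0, push BX → (q0, aa, BXXZ)
  read a, top B: go to q1, push X → (q1, a, XXXZ)
  read a, top X: go to q1, push BB → (q1, ε, BBXXZ)
All input consumed; state q1 ∈ F.

Accept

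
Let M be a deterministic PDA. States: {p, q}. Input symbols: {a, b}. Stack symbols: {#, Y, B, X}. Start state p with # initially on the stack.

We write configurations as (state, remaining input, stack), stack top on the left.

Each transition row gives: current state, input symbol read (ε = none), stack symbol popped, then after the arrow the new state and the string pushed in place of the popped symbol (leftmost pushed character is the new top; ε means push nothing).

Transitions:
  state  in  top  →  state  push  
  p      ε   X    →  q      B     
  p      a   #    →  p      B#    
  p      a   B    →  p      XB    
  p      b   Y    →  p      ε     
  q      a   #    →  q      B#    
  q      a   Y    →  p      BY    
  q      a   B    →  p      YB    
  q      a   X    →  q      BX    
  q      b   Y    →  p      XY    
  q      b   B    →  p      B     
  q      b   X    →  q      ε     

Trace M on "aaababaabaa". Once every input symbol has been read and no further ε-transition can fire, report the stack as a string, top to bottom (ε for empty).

YBBBBB#

(p, aaababaabaa, #)
  read a, top #: go to p, push B# → (p, aababaabaa, B#)
  read a, top B: go to p, push XB → (p, ababaabaa, XB#)
  ε-move, top X: go to q, push B → (q, ababaabaa, BB#)
  read a, top B: go to p, push YB → (p, babaabaa, YBB#)
  read b, top Y: go to p, push ε → (p, abaabaa, BB#)
  read a, top B: go to p, push XB → (p, baabaa, XBB#)
  ε-move, top X: go to q, push B → (q, baabaa, BBB#)
  read b, top B: go to p, push B → (p, aabaa, BBB#)
  read a, top B: go to p, push XB → (p, abaa, XBBB#)
  ε-move, top X: go to q, push B → (q, abaa, BBBB#)
  read a, top B: go to p, push YB → (p, baa, YBBBB#)
  read b, top Y: go to p, push ε → (p, aa, BBBB#)
  read a, top B: go to p, push XB → (p, a, XBBBB#)
  ε-move, top X: go to q, push B → (q, a, BBBBB#)
  read a, top B: go to p, push YB → (p, ε, YBBBBB#)
All input consumed in state p with stack YBBBBB#.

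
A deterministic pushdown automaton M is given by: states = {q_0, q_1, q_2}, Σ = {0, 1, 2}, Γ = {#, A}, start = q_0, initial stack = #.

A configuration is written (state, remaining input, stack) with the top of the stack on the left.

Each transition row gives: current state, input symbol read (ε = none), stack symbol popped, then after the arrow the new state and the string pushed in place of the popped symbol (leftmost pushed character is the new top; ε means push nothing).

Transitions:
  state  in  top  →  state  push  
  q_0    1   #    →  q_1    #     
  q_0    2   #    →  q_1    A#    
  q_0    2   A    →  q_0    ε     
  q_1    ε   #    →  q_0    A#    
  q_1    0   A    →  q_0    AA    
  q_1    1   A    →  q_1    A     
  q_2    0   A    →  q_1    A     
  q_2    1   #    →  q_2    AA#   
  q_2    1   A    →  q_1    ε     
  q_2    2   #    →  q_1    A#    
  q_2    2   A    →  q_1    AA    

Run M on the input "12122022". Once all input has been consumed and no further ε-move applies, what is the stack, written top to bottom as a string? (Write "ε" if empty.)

(q_0, 12122022, #)
  read 1, top #: go to q_1, push # → (q_1, 2122022, #)
  ε-move, top #: go to q_0, push A# → (q_0, 2122022, A#)
  read 2, top A: go to q_0, push ε → (q_0, 122022, #)
  read 1, top #: go to q_1, push # → (q_1, 22022, #)
  ε-move, top #: go to q_0, push A# → (q_0, 22022, A#)
  read 2, top A: go to q_0, push ε → (q_0, 2022, #)
  read 2, top #: go to q_1, push A# → (q_1, 022, A#)
  read 0, top A: go to q_0, push AA → (q_0, 22, AA#)
  read 2, top A: go to q_0, push ε → (q_0, 2, A#)
  read 2, top A: go to q_0, push ε → (q_0, ε, #)
All input consumed in state q_0 with stack #.

#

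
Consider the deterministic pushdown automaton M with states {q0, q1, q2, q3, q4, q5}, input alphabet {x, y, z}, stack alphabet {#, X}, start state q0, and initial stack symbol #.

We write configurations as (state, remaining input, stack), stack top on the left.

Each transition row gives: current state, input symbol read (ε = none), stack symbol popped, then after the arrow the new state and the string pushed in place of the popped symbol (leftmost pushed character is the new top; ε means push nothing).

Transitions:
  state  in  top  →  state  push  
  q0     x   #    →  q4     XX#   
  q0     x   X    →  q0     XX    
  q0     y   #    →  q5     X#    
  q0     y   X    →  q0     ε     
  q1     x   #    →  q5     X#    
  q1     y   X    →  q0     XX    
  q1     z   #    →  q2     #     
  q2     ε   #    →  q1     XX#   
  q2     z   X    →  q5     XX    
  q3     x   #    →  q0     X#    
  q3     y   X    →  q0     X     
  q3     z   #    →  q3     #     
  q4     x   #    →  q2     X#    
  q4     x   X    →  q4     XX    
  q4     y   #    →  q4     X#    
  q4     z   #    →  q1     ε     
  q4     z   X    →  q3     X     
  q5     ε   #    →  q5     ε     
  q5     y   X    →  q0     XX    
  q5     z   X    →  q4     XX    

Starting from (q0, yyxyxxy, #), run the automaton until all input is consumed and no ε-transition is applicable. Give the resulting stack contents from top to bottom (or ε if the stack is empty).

(q0, yyxyxxy, #)
  read y, top #: go to q5, push X# → (q5, yxyxxy, X#)
  read y, top X: go to q0, push XX → (q0, xyxxy, XX#)
  read x, top X: go to q0, push XX → (q0, yxxy, XXX#)
  read y, top X: go to q0, push ε → (q0, xxy, XX#)
  read x, top X: go to q0, push XX → (q0, xy, XXX#)
  read x, top X: go to q0, push XX → (q0, y, XXXX#)
  read y, top X: go to q0, push ε → (q0, ε, XXX#)
All input consumed in state q0 with stack XXX#.

XXX#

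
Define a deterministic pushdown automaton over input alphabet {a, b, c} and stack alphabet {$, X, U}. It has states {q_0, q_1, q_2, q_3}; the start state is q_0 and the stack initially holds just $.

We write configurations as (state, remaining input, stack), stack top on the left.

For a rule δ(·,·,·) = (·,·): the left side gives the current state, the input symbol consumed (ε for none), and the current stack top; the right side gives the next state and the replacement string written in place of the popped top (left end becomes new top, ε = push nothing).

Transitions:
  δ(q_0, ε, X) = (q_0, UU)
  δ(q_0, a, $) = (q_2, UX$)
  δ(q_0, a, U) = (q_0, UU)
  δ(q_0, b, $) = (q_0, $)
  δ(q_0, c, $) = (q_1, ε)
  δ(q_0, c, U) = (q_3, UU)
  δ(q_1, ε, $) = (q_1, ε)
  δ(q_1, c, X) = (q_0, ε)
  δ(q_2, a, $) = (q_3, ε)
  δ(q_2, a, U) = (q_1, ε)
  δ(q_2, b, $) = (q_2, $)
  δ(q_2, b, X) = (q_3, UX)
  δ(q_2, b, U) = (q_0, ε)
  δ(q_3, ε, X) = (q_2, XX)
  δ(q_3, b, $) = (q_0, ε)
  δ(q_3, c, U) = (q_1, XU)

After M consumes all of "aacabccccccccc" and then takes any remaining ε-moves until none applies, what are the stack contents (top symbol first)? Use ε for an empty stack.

(q_0, aacabccccccccc, $)
  read a, top $: go to q_2, push UX$ → (q_2, acabccccccccc, UX$)
  read a, top U: go to q_1, push ε → (q_1, cabccccccccc, X$)
  read c, top X: go to q_0, push ε → (q_0, abccccccccc, $)
  read a, top $: go to q_2, push UX$ → (q_2, bccccccccc, UX$)
  read b, top U: go to q_0, push ε → (q_0, ccccccccc, X$)
  ε-move, top X: go to q_0, push UU → (q_0, ccccccccc, UU$)
  read c, top U: go to q_3, push UU → (q_3, cccccccc, UUU$)
  read c, top U: go to q_1, push XU → (q_1, ccccccc, XUUU$)
  read c, top X: go to q_0, push ε → (q_0, cccccc, UUU$)
  read c, top U: go to q_3, push UU → (q_3, ccccc, UUUU$)
  read c, top U: go to q_1, push XU → (q_1, cccc, XUUUU$)
  read c, top X: go to q_0, push ε → (q_0, ccc, UUUU$)
  read c, top U: go to q_3, push UU → (q_3, cc, UUUUU$)
  read c, top U: go to q_1, push XU → (q_1, c, XUUUUU$)
  read c, top X: go to q_0, push ε → (q_0, ε, UUUUU$)
All input consumed in state q_0 with stack UUUUU$.

UUUUU$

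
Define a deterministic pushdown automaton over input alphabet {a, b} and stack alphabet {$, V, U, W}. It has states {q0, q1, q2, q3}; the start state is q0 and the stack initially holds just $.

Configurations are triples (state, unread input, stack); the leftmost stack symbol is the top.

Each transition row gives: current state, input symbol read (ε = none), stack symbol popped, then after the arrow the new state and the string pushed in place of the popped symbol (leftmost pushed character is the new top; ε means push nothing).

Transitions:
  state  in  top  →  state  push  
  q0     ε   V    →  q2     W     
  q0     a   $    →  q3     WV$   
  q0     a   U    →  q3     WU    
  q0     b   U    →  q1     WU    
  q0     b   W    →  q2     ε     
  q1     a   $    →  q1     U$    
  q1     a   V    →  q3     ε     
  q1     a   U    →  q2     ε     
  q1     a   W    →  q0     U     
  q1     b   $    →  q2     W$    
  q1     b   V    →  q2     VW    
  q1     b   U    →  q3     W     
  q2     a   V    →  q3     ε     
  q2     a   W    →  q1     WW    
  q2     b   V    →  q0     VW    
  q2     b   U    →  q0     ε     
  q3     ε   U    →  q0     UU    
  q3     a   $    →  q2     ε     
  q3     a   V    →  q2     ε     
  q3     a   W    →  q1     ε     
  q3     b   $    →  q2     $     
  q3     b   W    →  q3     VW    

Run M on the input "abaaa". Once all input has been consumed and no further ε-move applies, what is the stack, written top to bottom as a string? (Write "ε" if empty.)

UWV$

(q0, abaaa, $)
  read a, top $: go to q3, push WV$ → (q3, baaa, WV$)
  read b, top W: go to q3, push VW → (q3, aaa, VWV$)
  read a, top V: go to q2, push ε → (q2, aa, WV$)
  read a, top W: go to q1, push WW → (q1, a, WWV$)
  read a, top W: go to q0, push U → (q0, ε, UWV$)
All input consumed in state q0 with stack UWV$.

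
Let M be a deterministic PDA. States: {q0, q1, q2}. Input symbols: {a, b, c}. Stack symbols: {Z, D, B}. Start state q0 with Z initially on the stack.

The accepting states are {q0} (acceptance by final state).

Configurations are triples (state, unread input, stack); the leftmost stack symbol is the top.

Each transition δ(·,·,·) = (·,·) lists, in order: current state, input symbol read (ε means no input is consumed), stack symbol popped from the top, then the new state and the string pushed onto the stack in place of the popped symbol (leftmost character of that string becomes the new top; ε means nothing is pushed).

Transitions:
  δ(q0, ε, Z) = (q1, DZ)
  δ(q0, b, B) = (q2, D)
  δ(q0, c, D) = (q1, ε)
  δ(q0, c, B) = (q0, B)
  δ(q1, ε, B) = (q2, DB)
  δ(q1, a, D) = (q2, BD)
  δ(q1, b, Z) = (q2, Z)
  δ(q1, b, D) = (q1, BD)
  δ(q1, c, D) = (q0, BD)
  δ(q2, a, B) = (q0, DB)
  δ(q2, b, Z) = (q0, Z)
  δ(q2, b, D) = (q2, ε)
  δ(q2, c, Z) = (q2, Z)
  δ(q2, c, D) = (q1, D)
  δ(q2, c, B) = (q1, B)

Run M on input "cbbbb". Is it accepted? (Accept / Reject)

Accept

(q0, cbbbb, Z) ⊢ (q1, cbbbb, DZ) ⊢ (q0, bbbb, BDZ) ⊢ (q2, bbb, DDZ) ⊢ (q2, bb, DZ) ⊢ (q2, b, Z) ⊢ (q0, ε, Z)
All input consumed; state q0 ∈ F.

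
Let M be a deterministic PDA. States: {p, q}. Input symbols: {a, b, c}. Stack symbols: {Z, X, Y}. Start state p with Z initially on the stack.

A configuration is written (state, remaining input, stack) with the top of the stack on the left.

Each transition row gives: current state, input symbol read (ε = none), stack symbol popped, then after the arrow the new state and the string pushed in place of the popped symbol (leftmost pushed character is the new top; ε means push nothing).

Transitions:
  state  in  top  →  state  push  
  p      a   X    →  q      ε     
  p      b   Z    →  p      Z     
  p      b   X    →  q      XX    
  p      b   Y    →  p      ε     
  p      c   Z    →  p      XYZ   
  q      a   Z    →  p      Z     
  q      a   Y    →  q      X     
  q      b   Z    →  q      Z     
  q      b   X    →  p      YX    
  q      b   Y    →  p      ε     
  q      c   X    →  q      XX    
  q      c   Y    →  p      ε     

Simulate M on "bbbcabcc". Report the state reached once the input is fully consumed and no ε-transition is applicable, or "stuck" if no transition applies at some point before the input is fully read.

stuck

(p, bbbcabcc, Z)
  read b, top Z: go to p, push Z → (p, bbcabcc, Z)
  read b, top Z: go to p, push Z → (p, bcabcc, Z)
  read b, top Z: go to p, push Z → (p, cabcc, Z)
  read c, top Z: go to p, push XYZ → (p, abcc, XYZ)
  read a, top X: go to q, push ε → (q, bcc, YZ)
  read b, top Y: go to p, push ε → (p, cc, Z)
  read c, top Z: go to p, push XYZ → (p, c, XYZ)
No transition for (p, c, top X); M blocks with input c remaining.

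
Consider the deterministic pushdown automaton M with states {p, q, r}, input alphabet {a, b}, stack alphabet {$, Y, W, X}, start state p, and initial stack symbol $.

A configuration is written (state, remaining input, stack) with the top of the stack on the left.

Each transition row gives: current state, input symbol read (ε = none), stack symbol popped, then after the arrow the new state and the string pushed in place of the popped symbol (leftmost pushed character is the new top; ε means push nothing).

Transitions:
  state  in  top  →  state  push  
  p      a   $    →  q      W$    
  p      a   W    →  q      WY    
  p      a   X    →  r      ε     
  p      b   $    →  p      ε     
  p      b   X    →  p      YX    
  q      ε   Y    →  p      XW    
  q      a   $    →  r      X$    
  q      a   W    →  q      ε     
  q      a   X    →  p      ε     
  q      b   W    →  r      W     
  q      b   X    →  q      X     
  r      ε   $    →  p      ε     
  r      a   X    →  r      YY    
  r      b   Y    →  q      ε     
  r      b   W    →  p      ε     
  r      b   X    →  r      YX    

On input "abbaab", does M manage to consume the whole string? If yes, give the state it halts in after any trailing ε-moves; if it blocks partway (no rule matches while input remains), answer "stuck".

stuck

(p, abbaab, $)
  read a, top $: go to q, push W$ → (q, bbaab, W$)
  read b, top W: go to r, push W → (r, baab, W$)
  read b, top W: go to p, push ε → (p, aab, $)
  read a, top $: go to q, push W$ → (q, ab, W$)
  read a, top W: go to q, push ε → (q, b, $)
No transition for (q, b, top $); M blocks with input b remaining.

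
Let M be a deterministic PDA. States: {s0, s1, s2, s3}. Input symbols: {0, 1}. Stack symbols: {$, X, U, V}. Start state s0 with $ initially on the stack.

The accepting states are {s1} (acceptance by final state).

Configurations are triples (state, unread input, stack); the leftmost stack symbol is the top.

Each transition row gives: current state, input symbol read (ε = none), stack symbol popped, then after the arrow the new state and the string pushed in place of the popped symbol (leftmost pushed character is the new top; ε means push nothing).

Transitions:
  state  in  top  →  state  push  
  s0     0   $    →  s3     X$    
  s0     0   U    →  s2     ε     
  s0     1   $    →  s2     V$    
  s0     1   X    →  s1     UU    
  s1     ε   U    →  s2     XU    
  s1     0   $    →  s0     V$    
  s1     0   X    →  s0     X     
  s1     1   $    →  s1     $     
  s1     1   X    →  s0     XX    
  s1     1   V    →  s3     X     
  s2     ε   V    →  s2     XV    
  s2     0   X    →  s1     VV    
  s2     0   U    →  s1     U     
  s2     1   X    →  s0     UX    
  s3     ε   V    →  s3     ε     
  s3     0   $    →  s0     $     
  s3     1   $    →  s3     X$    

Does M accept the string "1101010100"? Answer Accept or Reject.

(s0, 1101010100, $) ⊢ (s2, 101010100, V$) ⊢ (s2, 101010100, XV$) ⊢ (s0, 01010100, UXV$) ⊢ (s2, 1010100, XV$) ⊢ (s0, 010100, UXV$) ⊢ (s2, 10100, XV$) ⊢ (s0, 0100, UXV$) ⊢ (s2, 100, XV$) ⊢ (s0, 00, UXV$) ⊢ (s2, 0, XV$) ⊢ (s1, ε, VVV$)
All input consumed; state s1 ∈ F.

Accept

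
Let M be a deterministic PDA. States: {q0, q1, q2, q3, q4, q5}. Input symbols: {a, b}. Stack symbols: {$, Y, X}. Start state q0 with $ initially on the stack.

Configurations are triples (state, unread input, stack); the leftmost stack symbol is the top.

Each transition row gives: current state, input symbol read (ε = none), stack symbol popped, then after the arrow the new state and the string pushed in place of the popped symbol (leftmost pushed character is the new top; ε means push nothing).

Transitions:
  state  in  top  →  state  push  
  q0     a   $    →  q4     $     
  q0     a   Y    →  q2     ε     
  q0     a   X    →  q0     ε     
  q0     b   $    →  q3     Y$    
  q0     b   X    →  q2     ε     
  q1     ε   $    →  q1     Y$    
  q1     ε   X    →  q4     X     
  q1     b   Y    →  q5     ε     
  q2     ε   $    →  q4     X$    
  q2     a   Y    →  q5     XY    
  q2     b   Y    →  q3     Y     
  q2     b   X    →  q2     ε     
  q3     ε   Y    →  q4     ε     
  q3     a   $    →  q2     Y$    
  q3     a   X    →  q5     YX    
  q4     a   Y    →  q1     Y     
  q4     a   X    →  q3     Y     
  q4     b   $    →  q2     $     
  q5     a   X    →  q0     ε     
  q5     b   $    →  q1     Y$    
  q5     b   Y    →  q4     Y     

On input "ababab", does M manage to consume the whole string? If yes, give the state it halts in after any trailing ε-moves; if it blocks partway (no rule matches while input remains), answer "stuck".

(q0, ababab, $) ⊢ (q4, babab, $) ⊢ (q2, abab, $) ⊢ (q4, abab, X$) ⊢ (q3, bab, Y$) ⊢ (q4, bab, $) ⊢ (q2, ab, $) ⊢ (q4, ab, X$) ⊢ (q3, b, Y$) ⊢ (q4, b, $) ⊢ (q2, ε, $) ⊢ (q4, ε, X$)
All input consumed; M is in state q4.

q4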